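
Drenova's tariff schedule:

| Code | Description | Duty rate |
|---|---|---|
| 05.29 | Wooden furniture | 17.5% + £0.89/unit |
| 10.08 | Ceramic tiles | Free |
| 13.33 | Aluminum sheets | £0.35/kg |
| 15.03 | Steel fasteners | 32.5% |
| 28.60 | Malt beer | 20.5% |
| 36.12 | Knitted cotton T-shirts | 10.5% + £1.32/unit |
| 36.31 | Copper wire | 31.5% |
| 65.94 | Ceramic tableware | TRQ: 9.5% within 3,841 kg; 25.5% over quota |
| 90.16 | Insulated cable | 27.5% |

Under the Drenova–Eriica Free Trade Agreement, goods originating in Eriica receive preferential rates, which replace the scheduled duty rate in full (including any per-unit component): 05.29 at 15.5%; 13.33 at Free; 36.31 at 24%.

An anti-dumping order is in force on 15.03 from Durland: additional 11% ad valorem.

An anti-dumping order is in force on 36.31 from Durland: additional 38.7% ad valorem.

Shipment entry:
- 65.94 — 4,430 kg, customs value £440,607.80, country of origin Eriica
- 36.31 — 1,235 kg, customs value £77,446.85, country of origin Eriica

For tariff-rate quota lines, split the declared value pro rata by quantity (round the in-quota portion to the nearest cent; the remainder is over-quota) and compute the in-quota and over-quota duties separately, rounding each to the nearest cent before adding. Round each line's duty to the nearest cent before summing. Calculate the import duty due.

Line 1 (65.94, Eriica, 4,430 kg, £440,607.80):
Code 65.94 is under a tariff-rate quota (threshold 3,841 kg). In-quota: 3,841 kg at 9.5%; over-quota: 589 kg at 25.5%.
Pro-rata value split: in-quota = £440,607.80 × 3,841/4,430 = £382,025.86; over-quota = £440,607.80 − £382,025.86 = £58,581.94.
In-quota duty = £382,025.86 × 9.5% = £36,292.46. Over-quota duty = £58,581.94 × 25.5% = £14,938.39.
Line duty = £36,292.46 + £14,938.39 = £51,230.85.
Line 2 (36.31, Eriica, 1,235 kg, £77,446.85):
Base rate for 36.31 is 31.5%.
Origin Eriica qualifies under the Drenova–Eriica agreement and 36.31 is covered: preferential rate 24% applies instead.
The additional-duty order on 36.31 targets Durland, not Eriica; it does not apply.
Duty = £77,446.85 × 24% = £18,587.24.
Total = £51,230.85 + £18,587.24 = £69,818.09.

£69,818.09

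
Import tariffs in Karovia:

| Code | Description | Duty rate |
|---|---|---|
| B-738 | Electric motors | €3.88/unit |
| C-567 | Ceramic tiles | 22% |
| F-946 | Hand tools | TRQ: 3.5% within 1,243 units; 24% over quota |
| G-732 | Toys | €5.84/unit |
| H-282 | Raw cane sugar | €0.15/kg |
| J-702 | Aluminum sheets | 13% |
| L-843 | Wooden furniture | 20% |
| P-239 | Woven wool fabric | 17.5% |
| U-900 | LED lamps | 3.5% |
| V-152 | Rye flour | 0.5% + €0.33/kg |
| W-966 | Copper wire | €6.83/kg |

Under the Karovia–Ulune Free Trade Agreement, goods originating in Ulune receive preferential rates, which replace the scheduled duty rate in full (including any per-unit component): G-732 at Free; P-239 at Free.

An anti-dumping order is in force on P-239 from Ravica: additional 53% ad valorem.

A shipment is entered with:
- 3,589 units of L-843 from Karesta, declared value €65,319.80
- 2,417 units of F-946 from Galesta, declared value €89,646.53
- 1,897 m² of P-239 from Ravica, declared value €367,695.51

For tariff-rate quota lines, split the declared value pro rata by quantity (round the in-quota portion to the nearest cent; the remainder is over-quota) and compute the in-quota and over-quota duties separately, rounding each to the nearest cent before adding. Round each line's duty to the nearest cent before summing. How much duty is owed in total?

Line 1 (L-843, Karesta, 3,589 units, €65,319.80):
Base rate for L-843 is 20%.
Duty = €65,319.80 × 20% = €13,063.96.
Line 2 (F-946, Galesta, 2,417 units, €89,646.53):
Code F-946 is under a tariff-rate quota (threshold 1,243 units). In-quota: 1,243 units at 3.5%; over-quota: 1,174 units at 24%.
Pro-rata value split: in-quota = €89,646.53 × 1,243/2,417 = €46,102.87; over-quota = €89,646.53 − €46,102.87 = €43,543.66.
In-quota duty = €46,102.87 × 3.5% = €1,613.60. Over-quota duty = €43,543.66 × 24% = €10,450.48.
Line duty = €1,613.60 + €10,450.48 = €12,064.08.
Line 3 (P-239, Ravica, 1,897 m², €367,695.51):
Base rate for P-239 is 17.5%.
P-239 has an FTA preferential rate, but origin Ravica is not Ulune; base rate stands.
Additional duty on P-239 from Ravica: +53%. Applied ad valorem rate: 17.5% + 53% = 70.5%.
Duty = €367,695.51 × 70.5% = €259,225.33.
Total = €13,063.96 + €12,064.08 + €259,225.33 = €284,353.37.

€284,353.37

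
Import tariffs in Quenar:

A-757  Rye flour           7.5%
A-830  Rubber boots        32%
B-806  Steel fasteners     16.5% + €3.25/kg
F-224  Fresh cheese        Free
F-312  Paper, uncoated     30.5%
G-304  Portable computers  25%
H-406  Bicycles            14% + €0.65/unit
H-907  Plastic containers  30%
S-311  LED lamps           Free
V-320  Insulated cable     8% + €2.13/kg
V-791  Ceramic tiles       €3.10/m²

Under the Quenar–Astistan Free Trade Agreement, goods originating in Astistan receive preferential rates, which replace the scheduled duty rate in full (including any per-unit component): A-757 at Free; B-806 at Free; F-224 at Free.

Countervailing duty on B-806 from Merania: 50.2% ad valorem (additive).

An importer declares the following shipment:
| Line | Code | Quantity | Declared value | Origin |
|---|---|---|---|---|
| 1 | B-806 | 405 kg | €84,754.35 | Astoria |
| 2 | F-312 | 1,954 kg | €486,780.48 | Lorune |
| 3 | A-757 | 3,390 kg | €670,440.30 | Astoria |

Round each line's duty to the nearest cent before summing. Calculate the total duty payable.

€214,051.79

Line 1 (B-806, Astoria, 405 kg, €84,754.35):
Base rate for B-806 is 16.5% + €3.25/kg.
B-806 has an FTA preferential rate, but origin Astoria is not Astistan; base rate stands.
The additional-duty order on B-806 targets Merania, not Astoria; it does not apply.
Duty = €84,754.35 × 16.5% + 405 × €3.25 = €15,300.72.
Line 2 (F-312, Lorune, 1,954 kg, €486,780.48):
Base rate for F-312 is 30.5%.
Duty = €486,780.48 × 30.5% = €148,468.05.
Line 3 (A-757, Astoria, 3,390 kg, €670,440.30):
Base rate for A-757 is 7.5%.
A-757 has an FTA preferential rate, but origin Astoria is not Astistan; base rate stands.
Duty = €670,440.30 × 7.5% = €50,283.02.
Total = €15,300.72 + €148,468.05 + €50,283.02 = €214,051.79.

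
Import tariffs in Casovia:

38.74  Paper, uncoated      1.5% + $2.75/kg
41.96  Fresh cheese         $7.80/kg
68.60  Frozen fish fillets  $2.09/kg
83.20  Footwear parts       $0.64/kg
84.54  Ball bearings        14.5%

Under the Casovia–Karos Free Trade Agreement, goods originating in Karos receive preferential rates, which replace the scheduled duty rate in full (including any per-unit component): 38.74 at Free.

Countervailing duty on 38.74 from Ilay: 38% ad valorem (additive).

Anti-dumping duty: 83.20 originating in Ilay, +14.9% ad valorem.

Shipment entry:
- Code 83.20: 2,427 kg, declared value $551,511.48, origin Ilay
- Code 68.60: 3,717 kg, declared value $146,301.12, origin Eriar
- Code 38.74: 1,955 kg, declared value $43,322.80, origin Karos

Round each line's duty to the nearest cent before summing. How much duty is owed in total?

Line 1 (83.20, Ilay, 2,427 kg, $551,511.48):
Base rate for 83.20 is $0.64/kg.
Additional duty on 83.20 from Ilay: +14.9% ad valorem. Applied ad valorem rate = 14.9%.
Duty = $551,511.48 × 14.9% + 2,427 × $0.64 = $83,728.49.
Line 2 (68.60, Eriar, 3,717 kg, $146,301.12):
Base rate for 68.60 is $2.09/kg.
Duty = 3,717 × $2.09 = $7,768.53.
Line 3 (38.74, Karos, 1,955 kg, $43,322.80):
Base rate for 38.74 is 1.5% + $2.75/kg.
Origin Karos qualifies under the Casovia–Karos agreement and 38.74 is covered: preferential rate Free applies instead.
The additional-duty order on 38.74 targets Ilay, not Karos; it does not apply.
Duty = $43,322.80 × 0% = $0.00.
Total = $83,728.49 + $7,768.53 + $0.00 = $91,497.02.

$91,497.02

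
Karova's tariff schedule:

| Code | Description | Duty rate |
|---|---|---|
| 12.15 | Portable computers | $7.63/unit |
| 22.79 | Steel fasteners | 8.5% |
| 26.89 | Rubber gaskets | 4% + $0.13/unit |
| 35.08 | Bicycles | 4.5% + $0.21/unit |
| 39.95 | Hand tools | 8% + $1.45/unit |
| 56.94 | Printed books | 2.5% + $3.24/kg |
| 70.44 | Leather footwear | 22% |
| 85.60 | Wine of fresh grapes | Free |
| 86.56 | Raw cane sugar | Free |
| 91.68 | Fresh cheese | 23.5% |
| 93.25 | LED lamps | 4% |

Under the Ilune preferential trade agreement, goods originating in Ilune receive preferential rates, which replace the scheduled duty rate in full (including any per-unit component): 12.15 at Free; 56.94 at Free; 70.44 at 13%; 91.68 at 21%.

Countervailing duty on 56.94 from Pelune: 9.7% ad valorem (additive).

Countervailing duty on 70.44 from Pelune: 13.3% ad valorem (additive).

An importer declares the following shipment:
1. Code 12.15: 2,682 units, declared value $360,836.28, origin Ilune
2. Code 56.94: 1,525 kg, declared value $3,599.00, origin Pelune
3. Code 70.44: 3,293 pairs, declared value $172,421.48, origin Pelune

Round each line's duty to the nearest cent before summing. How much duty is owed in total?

$66,244.86

Line 1 (12.15, Ilune, 2,682 units, $360,836.28):
Base rate for 12.15 is $7.63/unit.
Origin Ilune qualifies under the Karova–Ilune agreement and 12.15 is covered: preferential rate Free applies instead.
Duty = $360,836.28 × 0% = $0.00.
Line 2 (56.94, Pelune, 1,525 kg, $3,599.00):
Base rate for 56.94 is 2.5% + $3.24/kg.
56.94 has an FTA preferential rate, but origin Pelune is not Ilune; base rate stands.
Additional duty on 56.94 from Pelune: +9.7%. Applied ad valorem rate: 2.5% + 9.7% = 12.2%.
Duty = $3,599.00 × 12.2% + 1,525 × $3.24 = $5,380.08.
Line 3 (70.44, Pelune, 3,293 pairs, $172,421.48):
Base rate for 70.44 is 22%.
70.44 has an FTA preferential rate, but origin Pelune is not Ilune; base rate stands.
Additional duty on 70.44 from Pelune: +13.3%. Applied ad valorem rate: 22% + 13.3% = 35.3%.
Duty = $172,421.48 × 35.3% = $60,864.78.
Total = $0.00 + $5,380.08 + $60,864.78 = $66,244.86.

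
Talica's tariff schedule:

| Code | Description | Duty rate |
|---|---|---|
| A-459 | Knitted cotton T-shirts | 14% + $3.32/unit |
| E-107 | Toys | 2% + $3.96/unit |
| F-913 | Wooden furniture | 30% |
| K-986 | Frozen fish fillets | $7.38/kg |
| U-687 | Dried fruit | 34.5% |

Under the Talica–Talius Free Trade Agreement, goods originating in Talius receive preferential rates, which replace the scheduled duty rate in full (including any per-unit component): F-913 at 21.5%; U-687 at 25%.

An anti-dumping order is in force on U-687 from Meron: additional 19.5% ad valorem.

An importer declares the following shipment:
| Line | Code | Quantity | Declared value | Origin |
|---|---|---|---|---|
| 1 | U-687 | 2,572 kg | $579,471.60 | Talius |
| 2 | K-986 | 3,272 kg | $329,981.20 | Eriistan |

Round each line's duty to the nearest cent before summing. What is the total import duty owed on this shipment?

$169,015.26

Line 1 (U-687, Talius, 2,572 kg, $579,471.60):
Base rate for U-687 is 34.5%.
Origin Talius qualifies under the Talica–Talius agreement and U-687 is covered: preferential rate 25% applies instead.
The additional-duty order on U-687 targets Meron, not Talius; it does not apply.
Duty = $579,471.60 × 25% = $144,867.90.
Line 2 (K-986, Eriistan, 3,272 kg, $329,981.20):
Base rate for K-986 is $7.38/kg.
Duty = 3,272 × $7.38 = $24,147.36.
Total = $144,867.90 + $24,147.36 = $169,015.26.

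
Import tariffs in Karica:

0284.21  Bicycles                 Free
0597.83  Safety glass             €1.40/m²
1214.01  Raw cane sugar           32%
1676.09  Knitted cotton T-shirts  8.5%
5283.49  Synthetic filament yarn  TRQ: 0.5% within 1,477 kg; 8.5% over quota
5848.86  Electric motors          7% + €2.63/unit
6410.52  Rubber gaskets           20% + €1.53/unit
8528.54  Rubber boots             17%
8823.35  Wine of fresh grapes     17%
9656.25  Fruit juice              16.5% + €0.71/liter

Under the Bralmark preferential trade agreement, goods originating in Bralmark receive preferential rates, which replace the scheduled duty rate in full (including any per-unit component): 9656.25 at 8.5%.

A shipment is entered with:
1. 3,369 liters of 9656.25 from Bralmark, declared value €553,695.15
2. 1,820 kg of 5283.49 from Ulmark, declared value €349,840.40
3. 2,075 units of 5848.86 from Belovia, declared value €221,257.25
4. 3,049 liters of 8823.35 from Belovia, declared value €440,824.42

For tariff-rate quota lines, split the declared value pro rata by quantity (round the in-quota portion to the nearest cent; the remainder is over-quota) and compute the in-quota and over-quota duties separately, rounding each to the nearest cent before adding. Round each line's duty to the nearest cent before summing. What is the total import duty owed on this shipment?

€149,973.21

Line 1 (9656.25, Bralmark, 3,369 liters, €553,695.15):
Base rate for 9656.25 is 16.5% + €0.71/liter.
Origin Bralmark qualifies under the Karica–Bralmark agreement and 9656.25 is covered: preferential rate 8.5% applies instead.
Duty = €553,695.15 × 8.5% = €47,064.09.
Line 2 (5283.49, Ulmark, 1,820 kg, €349,840.40):
Code 5283.49 is under a tariff-rate quota (threshold 1,477 kg). In-quota: 1,477 kg at 0.5%; over-quota: 343 kg at 8.5%.
Pro-rata value split: in-quota = €349,840.40 × 1,477/1,820 = €283,908.94; over-quota = €349,840.40 − €283,908.94 = €65,931.46.
In-quota duty = €283,908.94 × 0.5% = €1,419.54. Over-quota duty = €65,931.46 × 8.5% = €5,604.17.
Line duty = €1,419.54 + €5,604.17 = €7,023.71.
Line 3 (5848.86, Belovia, 2,075 units, €221,257.25):
Base rate for 5848.86 is 7% + €2.63/unit.
Duty = €221,257.25 × 7% + 2,075 × €2.63 = €20,945.26.
Line 4 (8823.35, Belovia, 3,049 liters, €440,824.42):
Base rate for 8823.35 is 17%.
Duty = €440,824.42 × 17% = €74,940.15.
Total = €47,064.09 + €7,023.71 + €20,945.26 + €74,940.15 = €149,973.21.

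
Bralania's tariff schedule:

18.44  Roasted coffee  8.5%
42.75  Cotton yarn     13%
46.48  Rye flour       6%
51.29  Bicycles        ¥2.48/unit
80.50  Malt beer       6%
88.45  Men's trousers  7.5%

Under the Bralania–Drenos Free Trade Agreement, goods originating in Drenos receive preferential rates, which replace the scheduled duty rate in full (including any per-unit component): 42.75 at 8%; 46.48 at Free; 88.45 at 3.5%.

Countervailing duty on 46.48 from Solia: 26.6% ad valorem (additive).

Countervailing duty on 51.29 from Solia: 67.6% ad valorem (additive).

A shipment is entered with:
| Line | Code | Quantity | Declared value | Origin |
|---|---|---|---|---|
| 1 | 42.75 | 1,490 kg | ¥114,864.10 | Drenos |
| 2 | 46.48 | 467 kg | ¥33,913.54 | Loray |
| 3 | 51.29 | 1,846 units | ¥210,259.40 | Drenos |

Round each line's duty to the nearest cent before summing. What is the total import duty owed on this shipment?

¥15,802.02

Line 1 (42.75, Drenos, 1,490 kg, ¥114,864.10):
Base rate for 42.75 is 13%.
Origin Drenos qualifies under the Bralania–Drenos agreement and 42.75 is covered: preferential rate 8% applies instead.
Duty = ¥114,864.10 × 8% = ¥9,189.13.
Line 2 (46.48, Loray, 467 kg, ¥33,913.54):
Base rate for 46.48 is 6%.
46.48 has an FTA preferential rate, but origin Loray is not Drenos; base rate stands.
The additional-duty order on 46.48 targets Solia, not Loray; it does not apply.
Duty = ¥33,913.54 × 6% = ¥2,034.81.
Line 3 (51.29, Drenos, 1,846 units, ¥210,259.40):
Base rate for 51.29 is ¥2.48/unit.
Origin Drenos is the FTA partner but 51.29 is not on the preference list; base rate stands.
The additional-duty order on 51.29 targets Solia, not Drenos; it does not apply.
Duty = 1,846 × ¥2.48 = ¥4,578.08.
Total = ¥9,189.13 + ¥2,034.81 + ¥4,578.08 = ¥15,802.02.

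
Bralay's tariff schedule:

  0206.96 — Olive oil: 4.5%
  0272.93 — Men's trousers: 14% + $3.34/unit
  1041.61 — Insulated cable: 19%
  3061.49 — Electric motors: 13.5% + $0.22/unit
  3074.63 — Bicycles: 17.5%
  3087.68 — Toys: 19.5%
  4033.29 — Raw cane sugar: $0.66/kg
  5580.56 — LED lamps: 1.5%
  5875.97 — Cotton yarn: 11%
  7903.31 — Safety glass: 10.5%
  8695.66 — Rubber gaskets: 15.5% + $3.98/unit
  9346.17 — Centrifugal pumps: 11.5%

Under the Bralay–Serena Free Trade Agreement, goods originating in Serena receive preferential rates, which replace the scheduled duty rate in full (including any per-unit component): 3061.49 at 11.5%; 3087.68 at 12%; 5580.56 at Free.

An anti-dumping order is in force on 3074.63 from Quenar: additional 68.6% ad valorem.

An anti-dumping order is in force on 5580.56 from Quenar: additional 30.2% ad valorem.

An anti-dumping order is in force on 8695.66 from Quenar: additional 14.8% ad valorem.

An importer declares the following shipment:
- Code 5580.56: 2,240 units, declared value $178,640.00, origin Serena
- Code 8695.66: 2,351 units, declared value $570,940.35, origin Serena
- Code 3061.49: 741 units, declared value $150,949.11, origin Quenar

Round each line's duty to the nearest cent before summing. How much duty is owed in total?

$118,393.88

Line 1 (5580.56, Serena, 2,240 units, $178,640.00):
Base rate for 5580.56 is 1.5%.
Origin Serena qualifies under the Bralay–Serena agreement and 5580.56 is covered: preferential rate Free applies instead.
The additional-duty order on 5580.56 targets Quenar, not Serena; it does not apply.
Duty = $178,640.00 × 0% = $0.00.
Line 2 (8695.66, Serena, 2,351 units, $570,940.35):
Base rate for 8695.66 is 15.5% + $3.98/unit.
Origin Serena is the FTA partner but 8695.66 is not on the preference list; base rate stands.
The additional-duty order on 8695.66 targets Quenar, not Serena; it does not apply.
Duty = $570,940.35 × 15.5% + 2,351 × $3.98 = $97,852.73.
Line 3 (3061.49, Quenar, 741 units, $150,949.11):
Base rate for 3061.49 is 13.5% + $0.22/unit.
3061.49 has an FTA preferential rate, but origin Quenar is not Serena; base rate stands.
Duty = $150,949.11 × 13.5% + 741 × $0.22 = $20,541.15.
Total = $0.00 + $97,852.73 + $20,541.15 = $118,393.88.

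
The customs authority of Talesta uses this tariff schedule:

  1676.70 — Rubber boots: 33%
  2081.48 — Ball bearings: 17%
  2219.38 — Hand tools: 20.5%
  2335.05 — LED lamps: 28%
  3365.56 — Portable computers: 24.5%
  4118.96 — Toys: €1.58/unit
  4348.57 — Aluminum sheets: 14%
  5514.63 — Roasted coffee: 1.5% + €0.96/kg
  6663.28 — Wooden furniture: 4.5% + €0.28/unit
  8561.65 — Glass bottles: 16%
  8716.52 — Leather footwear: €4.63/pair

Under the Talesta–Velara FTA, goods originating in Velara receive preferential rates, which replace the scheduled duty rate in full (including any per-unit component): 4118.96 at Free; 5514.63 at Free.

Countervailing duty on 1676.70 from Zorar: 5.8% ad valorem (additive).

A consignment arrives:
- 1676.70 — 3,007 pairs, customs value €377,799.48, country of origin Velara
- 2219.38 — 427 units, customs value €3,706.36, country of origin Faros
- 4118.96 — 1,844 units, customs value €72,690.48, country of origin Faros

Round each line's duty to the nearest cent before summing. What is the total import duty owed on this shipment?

Line 1 (1676.70, Velara, 3,007 pairs, €377,799.48):
Base rate for 1676.70 is 33%.
Origin Velara is the FTA partner but 1676.70 is not on the preference list; base rate stands.
The additional-duty order on 1676.70 targets Zorar, not Velara; it does not apply.
Duty = €377,799.48 × 33% = €124,673.83.
Line 2 (2219.38, Faros, 427 units, €3,706.36):
Base rate for 2219.38 is 20.5%.
Duty = €3,706.36 × 20.5% = €759.80.
Line 3 (4118.96, Faros, 1,844 units, €72,690.48):
Base rate for 4118.96 is €1.58/unit.
4118.96 has an FTA preferential rate, but origin Faros is not Velara; base rate stands.
Duty = 1,844 × €1.58 = €2,913.52.
Total = €124,673.83 + €759.80 + €2,913.52 = €128,347.15.

€128,347.15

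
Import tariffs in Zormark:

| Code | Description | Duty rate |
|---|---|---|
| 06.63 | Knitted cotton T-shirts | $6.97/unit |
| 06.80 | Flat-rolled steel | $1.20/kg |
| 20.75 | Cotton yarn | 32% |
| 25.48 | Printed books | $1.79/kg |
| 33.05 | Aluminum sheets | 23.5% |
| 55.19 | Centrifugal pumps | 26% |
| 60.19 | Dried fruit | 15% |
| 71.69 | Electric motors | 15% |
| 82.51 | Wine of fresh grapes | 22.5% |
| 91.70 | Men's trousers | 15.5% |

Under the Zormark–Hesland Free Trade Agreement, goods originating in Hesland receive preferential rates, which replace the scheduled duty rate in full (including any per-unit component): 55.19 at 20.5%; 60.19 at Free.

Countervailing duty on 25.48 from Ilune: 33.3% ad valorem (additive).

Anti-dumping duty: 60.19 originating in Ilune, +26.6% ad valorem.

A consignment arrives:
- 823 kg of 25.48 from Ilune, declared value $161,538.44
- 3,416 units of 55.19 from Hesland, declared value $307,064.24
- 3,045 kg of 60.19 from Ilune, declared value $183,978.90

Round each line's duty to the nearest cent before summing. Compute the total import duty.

$194,748.86

Line 1 (25.48, Ilune, 823 kg, $161,538.44):
Base rate for 25.48 is $1.79/kg.
Additional duty on 25.48 from Ilune: +33.3% ad valorem. Applied ad valorem rate = 33.3%.
Duty = $161,538.44 × 33.3% + 823 × $1.79 = $55,265.47.
Line 2 (55.19, Hesland, 3,416 units, $307,064.24):
Base rate for 55.19 is 26%.
Origin Hesland qualifies under the Zormark–Hesland agreement and 55.19 is covered: preferential rate 20.5% applies instead.
Duty = $307,064.24 × 20.5% = $62,948.17.
Line 3 (60.19, Ilune, 3,045 kg, $183,978.90):
Base rate for 60.19 is 15%.
60.19 has an FTA preferential rate, but origin Ilune is not Hesland; base rate stands.
Additional duty on 60.19 from Ilune: +26.6%. Applied ad valorem rate: 15% + 26.6% = 41.6%.
Duty = $183,978.90 × 41.6% = $76,535.22.
Total = $55,265.47 + $62,948.17 + $76,535.22 = $194,748.86.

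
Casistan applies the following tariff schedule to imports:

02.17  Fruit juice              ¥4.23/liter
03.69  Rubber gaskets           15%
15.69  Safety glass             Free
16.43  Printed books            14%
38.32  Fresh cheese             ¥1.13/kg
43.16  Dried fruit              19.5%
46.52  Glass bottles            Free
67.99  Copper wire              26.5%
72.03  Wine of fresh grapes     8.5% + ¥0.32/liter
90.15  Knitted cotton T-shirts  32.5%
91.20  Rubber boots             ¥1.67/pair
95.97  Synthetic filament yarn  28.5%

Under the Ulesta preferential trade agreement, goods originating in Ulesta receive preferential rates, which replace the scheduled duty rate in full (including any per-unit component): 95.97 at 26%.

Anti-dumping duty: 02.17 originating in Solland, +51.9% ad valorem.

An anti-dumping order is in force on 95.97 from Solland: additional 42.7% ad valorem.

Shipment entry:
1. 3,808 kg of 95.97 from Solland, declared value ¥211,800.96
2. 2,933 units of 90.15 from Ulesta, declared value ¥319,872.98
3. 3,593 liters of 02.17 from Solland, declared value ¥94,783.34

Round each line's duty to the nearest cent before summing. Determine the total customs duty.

¥319,151.94

Line 1 (95.97, Solland, 3,808 kg, ¥211,800.96):
Base rate for 95.97 is 28.5%.
95.97 has an FTA preferential rate, but origin Solland is not Ulesta; base rate stands.
Additional duty on 95.97 from Solland: +42.7%. Applied ad valorem rate: 28.5% + 42.7% = 71.2%.
Duty = ¥211,800.96 × 71.2% = ¥150,802.28.
Line 2 (90.15, Ulesta, 2,933 units, ¥319,872.98):
Base rate for 90.15 is 32.5%.
Origin Ulesta is the FTA partner but 90.15 is not on the preference list; base rate stands.
Duty = ¥319,872.98 × 32.5% = ¥103,958.72.
Line 3 (02.17, Solland, 3,593 liters, ¥94,783.34):
Base rate for 02.17 is ¥4.23/liter.
Additional duty on 02.17 from Solland: +51.9% ad valorem. Applied ad valorem rate = 51.9%.
Duty = ¥94,783.34 × 51.9% + 3,593 × ¥4.23 = ¥64,390.94.
Total = ¥150,802.28 + ¥103,958.72 + ¥64,390.94 = ¥319,151.94.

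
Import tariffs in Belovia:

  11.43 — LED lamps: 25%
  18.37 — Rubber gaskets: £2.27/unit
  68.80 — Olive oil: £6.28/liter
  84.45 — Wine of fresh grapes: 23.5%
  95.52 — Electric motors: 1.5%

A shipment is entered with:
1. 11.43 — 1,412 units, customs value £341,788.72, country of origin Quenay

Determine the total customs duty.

Line 1 (11.43, Quenay, 1,412 units, £341,788.72):
Base rate for 11.43 is 25%.
Duty = £341,788.72 × 25% = £85,447.18.

£85,447.18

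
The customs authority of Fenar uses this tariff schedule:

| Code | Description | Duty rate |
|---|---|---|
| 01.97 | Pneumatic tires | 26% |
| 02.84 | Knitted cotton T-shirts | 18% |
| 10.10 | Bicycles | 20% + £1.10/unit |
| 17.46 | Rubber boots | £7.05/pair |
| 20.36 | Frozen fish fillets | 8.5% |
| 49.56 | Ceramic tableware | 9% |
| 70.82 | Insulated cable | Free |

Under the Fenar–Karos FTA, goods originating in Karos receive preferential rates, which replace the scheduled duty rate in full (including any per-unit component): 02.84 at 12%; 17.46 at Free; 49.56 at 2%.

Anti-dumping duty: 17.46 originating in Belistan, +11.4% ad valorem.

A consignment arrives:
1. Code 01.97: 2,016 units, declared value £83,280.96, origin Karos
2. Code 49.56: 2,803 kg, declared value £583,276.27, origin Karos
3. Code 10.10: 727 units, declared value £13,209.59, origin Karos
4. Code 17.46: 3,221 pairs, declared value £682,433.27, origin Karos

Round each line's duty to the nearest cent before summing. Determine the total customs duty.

Line 1 (01.97, Karos, 2,016 units, £83,280.96):
Base rate for 01.97 is 26%.
Origin Karos is the FTA partner but 01.97 is not on the preference list; base rate stands.
Duty = £83,280.96 × 26% = £21,653.05.
Line 2 (49.56, Karos, 2,803 kg, £583,276.27):
Base rate for 49.56 is 9%.
Origin Karos qualifies under the Fenar–Karos agreement and 49.56 is covered: preferential rate 2% applies instead.
Duty = £583,276.27 × 2% = £11,665.53.
Line 3 (10.10, Karos, 727 units, £13,209.59):
Base rate for 10.10 is 20% + £1.10/unit.
Origin Karos is the FTA partner but 10.10 is not on the preference list; base rate stands.
Duty = £13,209.59 × 20% + 727 × £1.10 = £3,441.62.
Line 4 (17.46, Karos, 3,221 pairs, £682,433.27):
Base rate for 17.46 is £7.05/pair.
Origin Karos qualifies under the Fenar–Karos agreement and 17.46 is covered: preferential rate Free applies instead.
The additional-duty order on 17.46 targets Belistan, not Karos; it does not apply.
Duty = £682,433.27 × 0% = £0.00.
Total = £21,653.05 + £11,665.53 + £3,441.62 + £0.00 = £36,760.20.

£36,760.20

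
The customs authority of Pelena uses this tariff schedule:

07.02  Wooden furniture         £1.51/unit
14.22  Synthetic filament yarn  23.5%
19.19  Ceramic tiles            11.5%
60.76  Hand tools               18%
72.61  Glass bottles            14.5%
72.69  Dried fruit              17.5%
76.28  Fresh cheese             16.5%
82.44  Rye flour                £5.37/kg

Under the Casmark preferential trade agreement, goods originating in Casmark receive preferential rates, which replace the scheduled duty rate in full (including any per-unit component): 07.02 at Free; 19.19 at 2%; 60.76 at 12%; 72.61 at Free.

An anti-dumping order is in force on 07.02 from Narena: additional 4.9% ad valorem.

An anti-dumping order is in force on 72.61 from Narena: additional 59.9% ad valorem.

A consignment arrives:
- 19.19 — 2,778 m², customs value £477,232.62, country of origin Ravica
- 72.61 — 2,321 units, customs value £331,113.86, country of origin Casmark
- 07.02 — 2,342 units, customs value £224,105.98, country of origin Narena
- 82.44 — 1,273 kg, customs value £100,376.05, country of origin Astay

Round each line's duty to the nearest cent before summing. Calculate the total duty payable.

Line 1 (19.19, Ravica, 2,778 m², £477,232.62):
Base rate for 19.19 is 11.5%.
19.19 has an FTA preferential rate, but origin Ravica is not Casmark; base rate stands.
Duty = £477,232.62 × 11.5% = £54,881.75.
Line 2 (72.61, Casmark, 2,321 units, £331,113.86):
Base rate for 72.61 is 14.5%.
Origin Casmark qualifies under the Pelena–Casmark agreement and 72.61 is covered: preferential rate Free applies instead.
The additional-duty order on 72.61 targets Narena, not Casmark; it does not apply.
Duty = £331,113.86 × 0% = £0.00.
Line 3 (07.02, Narena, 2,342 units, £224,105.98):
Base rate for 07.02 is £1.51/unit.
07.02 has an FTA preferential rate, but origin Narena is not Casmark; base rate stands.
Additional duty on 07.02 from Narena: +4.9% ad valorem. Applied ad valorem rate = 4.9%.
Duty = £224,105.98 × 4.9% + 2,342 × £1.51 = £14,517.61.
Line 4 (82.44, Astay, 1,273 kg, £100,376.05):
Base rate for 82.44 is £5.37/kg.
Duty = 1,273 × £5.37 = £6,836.01.
Total = £54,881.75 + £0.00 + £14,517.61 + £6,836.01 = £76,235.37.

£76,235.37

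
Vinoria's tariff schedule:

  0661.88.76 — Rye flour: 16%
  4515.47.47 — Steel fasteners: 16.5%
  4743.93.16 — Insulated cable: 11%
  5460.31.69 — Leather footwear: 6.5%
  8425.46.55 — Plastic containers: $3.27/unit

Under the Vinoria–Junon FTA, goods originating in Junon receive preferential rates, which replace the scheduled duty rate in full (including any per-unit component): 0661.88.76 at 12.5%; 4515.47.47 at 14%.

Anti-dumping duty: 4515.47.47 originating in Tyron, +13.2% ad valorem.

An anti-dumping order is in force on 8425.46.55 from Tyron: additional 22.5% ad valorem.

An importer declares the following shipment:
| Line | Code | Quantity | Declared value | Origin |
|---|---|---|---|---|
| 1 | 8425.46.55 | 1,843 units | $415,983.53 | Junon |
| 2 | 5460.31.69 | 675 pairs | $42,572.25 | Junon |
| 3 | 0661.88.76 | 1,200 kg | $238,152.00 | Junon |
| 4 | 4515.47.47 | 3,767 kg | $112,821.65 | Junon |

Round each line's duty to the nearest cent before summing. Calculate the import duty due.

$54,357.84

Line 1 (8425.46.55, Junon, 1,843 units, $415,983.53):
Base rate for 8425.46.55 is $3.27/unit.
Origin Junon is the FTA partner but 8425.46.55 is not on the preference list; base rate stands.
The additional-duty order on 8425.46.55 targets Tyron, not Junon; it does not apply.
Duty = 1,843 × $3.27 = $6,026.61.
Line 2 (5460.31.69, Junon, 675 pairs, $42,572.25):
Base rate for 5460.31.69 is 6.5%.
Origin Junon is the FTA partner but 5460.31.69 is not on the preference list; base rate stands.
Duty = $42,572.25 × 6.5% = $2,767.20.
Line 3 (0661.88.76, Junon, 1,200 kg, $238,152.00):
Base rate for 0661.88.76 is 16%.
Origin Junon qualifies under the Vinoria–Junon agreement and 0661.88.76 is covered: preferential rate 12.5% applies instead.
Duty = $238,152.00 × 12.5% = $29,769.00.
Line 4 (4515.47.47, Junon, 3,767 kg, $112,821.65):
Base rate for 4515.47.47 is 16.5%.
Origin Junon qualifies under the Vinoria–Junon agreement and 4515.47.47 is covered: preferential rate 14% applies instead.
The additional-duty order on 4515.47.47 targets Tyron, not Junon; it does not apply.
Duty = $112,821.65 × 14% = $15,795.03.
Total = $6,026.61 + $2,767.20 + $29,769.00 + $15,795.03 = $54,357.84.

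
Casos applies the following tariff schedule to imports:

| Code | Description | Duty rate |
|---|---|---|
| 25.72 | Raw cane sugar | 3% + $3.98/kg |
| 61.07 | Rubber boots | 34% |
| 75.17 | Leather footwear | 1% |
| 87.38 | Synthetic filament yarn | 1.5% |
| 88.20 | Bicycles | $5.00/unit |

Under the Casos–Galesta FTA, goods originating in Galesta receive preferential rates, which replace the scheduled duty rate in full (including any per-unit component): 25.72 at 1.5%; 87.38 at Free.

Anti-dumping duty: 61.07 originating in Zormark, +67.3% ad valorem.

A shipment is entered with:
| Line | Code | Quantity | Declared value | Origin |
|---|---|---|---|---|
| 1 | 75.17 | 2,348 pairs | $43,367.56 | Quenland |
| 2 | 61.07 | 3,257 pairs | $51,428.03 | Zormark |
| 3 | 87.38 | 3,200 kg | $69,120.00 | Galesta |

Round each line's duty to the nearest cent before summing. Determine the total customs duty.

Line 1 (75.17, Quenland, 2,348 pairs, $43,367.56):
Base rate for 75.17 is 1%.
Duty = $43,367.56 × 1% = $433.68.
Line 2 (61.07, Zormark, 3,257 pairs, $51,428.03):
Base rate for 61.07 is 34%.
Additional duty on 61.07 from Zormark: +67.3%. Applied ad valorem rate: 34% + 67.3% = 101.3%.
Duty = $51,428.03 × 101.3% = $52,096.59.
Line 3 (87.38, Galesta, 3,200 kg, $69,120.00):
Base rate for 87.38 is 1.5%.
Origin Galesta qualifies under the Casos–Galesta agreement and 87.38 is covered: preferential rate Free applies instead.
Duty = $69,120.00 × 0% = $0.00.
Total = $433.68 + $52,096.59 + $0.00 = $52,530.27.

$52,530.27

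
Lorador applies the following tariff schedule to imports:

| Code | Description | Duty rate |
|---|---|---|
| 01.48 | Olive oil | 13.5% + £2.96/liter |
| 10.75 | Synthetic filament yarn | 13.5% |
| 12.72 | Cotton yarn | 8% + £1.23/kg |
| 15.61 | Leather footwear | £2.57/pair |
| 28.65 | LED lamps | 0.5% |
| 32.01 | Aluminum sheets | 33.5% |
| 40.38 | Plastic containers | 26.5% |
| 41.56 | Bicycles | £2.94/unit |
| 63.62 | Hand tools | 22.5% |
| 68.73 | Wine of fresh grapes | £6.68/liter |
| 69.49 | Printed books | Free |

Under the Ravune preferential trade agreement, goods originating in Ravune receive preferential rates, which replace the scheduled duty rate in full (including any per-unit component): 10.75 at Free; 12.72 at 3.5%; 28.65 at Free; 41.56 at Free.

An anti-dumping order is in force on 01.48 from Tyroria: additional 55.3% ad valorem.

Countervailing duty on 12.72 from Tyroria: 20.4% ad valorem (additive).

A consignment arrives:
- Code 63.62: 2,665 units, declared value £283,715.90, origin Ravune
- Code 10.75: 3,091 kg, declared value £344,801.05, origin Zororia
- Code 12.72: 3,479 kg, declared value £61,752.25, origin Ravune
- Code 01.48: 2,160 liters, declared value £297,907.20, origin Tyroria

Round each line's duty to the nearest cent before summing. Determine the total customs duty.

Line 1 (63.62, Ravune, 2,665 units, £283,715.90):
Base rate for 63.62 is 22.5%.
Origin Ravune is the FTA partner but 63.62 is not on the preference list; base rate stands.
Duty = £283,715.90 × 22.5% = £63,836.08.
Line 2 (10.75, Zororia, 3,091 kg, £344,801.05):
Base rate for 10.75 is 13.5%.
10.75 has an FTA preferential rate, but origin Zororia is not Ravune; base rate stands.
Duty = £344,801.05 × 13.5% = £46,548.14.
Line 3 (12.72, Ravune, 3,479 kg, £61,752.25):
Base rate for 12.72 is 8% + £1.23/kg.
Origin Ravune qualifies under the Lorador–Ravune agreement and 12.72 is covered: preferential rate 3.5% applies instead.
The additional-duty order on 12.72 targets Tyroria, not Ravune; it does not apply.
Duty = £61,752.25 × 3.5% = £2,161.33.
Line 4 (01.48, Tyroria, 2,160 liters, £297,907.20):
Base rate for 01.48 is 13.5% + £2.96/liter.
Additional duty on 01.48 from Tyroria: +55.3%. Applied ad valorem rate: 13.5% + 55.3% = 68.8%.
Duty = £297,907.20 × 68.8% + 2,160 × £2.96 = £211,353.75.
Total = £63,836.08 + £46,548.14 + £2,161.33 + £211,353.75 = £323,899.30.

£323,899.30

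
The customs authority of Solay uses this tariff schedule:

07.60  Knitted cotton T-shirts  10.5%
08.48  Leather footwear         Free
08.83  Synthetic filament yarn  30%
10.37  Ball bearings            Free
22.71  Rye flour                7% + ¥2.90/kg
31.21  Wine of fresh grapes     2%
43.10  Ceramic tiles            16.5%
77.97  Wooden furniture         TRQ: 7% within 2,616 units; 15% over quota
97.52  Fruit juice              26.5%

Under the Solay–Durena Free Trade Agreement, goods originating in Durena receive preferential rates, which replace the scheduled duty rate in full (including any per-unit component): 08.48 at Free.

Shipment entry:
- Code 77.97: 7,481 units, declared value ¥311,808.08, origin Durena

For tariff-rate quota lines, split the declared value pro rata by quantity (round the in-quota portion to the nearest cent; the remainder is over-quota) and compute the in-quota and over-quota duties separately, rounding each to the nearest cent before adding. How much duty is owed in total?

¥38,048.42

Line 1 (77.97, Durena, 7,481 units, ¥311,808.08):
Code 77.97 is under a tariff-rate quota (threshold 2,616 units). In-quota: 2,616 units at 7%; over-quota: 4,865 units at 15%.
Pro-rata value split: in-quota = ¥311,808.08 × 2,616/7,481 = ¥109,034.88; over-quota = ¥311,808.08 − ¥109,034.88 = ¥202,773.20.
In-quota duty = ¥109,034.88 × 7% = ¥7,632.44. Over-quota duty = ¥202,773.20 × 15% = ¥30,415.98.
Line duty = ¥7,632.44 + ¥30,415.98 = ¥38,048.42.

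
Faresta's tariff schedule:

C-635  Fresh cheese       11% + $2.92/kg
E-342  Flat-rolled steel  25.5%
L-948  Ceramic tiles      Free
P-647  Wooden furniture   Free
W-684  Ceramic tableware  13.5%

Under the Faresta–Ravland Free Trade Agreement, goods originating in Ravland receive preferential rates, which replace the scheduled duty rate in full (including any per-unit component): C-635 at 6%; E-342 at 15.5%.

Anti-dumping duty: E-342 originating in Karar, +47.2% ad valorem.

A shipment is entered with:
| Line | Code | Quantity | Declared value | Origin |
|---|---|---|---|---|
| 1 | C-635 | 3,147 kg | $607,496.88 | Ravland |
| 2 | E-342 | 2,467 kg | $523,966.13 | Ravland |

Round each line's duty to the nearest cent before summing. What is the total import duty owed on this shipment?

Line 1 (C-635, Ravland, 3,147 kg, $607,496.88):
Base rate for C-635 is 11% + $2.92/kg.
Origin Ravland qualifies under the Faresta–Ravland agreement and C-635 is covered: preferential rate 6% applies instead.
Duty = $607,496.88 × 6% = $36,449.81.
Line 2 (E-342, Ravland, 2,467 kg, $523,966.13):
Base rate for E-342 is 25.5%.
Origin Ravland qualifies under the Faresta–Ravland agreement and E-342 is covered: preferential rate 15.5% applies instead.
The additional-duty order on E-342 targets Karar, not Ravland; it does not apply.
Duty = $523,966.13 × 15.5% = $81,214.75.
Total = $36,449.81 + $81,214.75 = $117,664.56.

$117,664.56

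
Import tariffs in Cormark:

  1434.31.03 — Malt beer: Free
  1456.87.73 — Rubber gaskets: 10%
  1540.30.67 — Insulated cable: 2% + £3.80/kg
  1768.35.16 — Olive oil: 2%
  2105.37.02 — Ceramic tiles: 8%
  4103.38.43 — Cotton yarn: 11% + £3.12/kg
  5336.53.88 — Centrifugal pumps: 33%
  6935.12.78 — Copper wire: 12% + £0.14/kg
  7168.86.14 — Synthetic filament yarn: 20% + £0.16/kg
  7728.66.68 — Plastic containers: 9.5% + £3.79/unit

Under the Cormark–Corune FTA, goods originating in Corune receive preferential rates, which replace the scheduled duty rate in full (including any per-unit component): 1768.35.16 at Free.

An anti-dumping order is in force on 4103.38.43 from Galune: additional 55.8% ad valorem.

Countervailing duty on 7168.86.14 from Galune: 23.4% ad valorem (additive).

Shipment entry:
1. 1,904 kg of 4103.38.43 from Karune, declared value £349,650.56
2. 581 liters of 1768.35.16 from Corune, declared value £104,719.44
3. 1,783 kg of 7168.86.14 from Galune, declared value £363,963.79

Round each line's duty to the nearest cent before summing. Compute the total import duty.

Line 1 (4103.38.43, Karune, 1,904 kg, £349,650.56):
Base rate for 4103.38.43 is 11% + £3.12/kg.
The additional-duty order on 4103.38.43 targets Galune, not Karune; it does not apply.
Duty = £349,650.56 × 11% + 1,904 × £3.12 = £44,402.04.
Line 2 (1768.35.16, Corune, 581 liters, £104,719.44):
Base rate for 1768.35.16 is 2%.
Origin Corune qualifies under the Cormark–Corune agreement and 1768.35.16 is covered: preferential rate Free applies instead.
Duty = £104,719.44 × 0% = £0.00.
Line 3 (7168.86.14, Galune, 1,783 kg, £363,963.79):
Base rate for 7168.86.14 is 20% + £0.16/kg.
Additional duty on 7168.86.14 from Galune: +23.4%. Applied ad valorem rate: 20% + 23.4% = 43.4%.
Duty = £363,963.79 × 43.4% + 1,783 × £0.16 = £158,245.56.
Total = £44,402.04 + £0.00 + £158,245.56 = £202,647.60.

£202,647.60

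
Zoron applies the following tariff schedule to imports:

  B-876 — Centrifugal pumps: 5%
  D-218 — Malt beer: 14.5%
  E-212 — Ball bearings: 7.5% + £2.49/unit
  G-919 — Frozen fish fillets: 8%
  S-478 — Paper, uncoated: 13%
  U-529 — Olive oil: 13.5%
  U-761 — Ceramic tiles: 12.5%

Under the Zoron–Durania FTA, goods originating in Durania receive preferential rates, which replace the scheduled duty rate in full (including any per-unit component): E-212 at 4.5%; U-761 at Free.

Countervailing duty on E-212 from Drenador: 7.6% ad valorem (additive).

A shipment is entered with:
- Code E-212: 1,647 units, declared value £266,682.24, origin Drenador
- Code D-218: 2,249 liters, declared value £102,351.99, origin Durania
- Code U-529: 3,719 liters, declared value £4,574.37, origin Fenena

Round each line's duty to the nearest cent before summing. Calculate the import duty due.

£59,828.63

Line 1 (E-212, Drenador, 1,647 units, £266,682.24):
Base rate for E-212 is 7.5% + £2.49/unit.
E-212 has an FTA preferential rate, but origin Drenador is not Durania; base rate stands.
Additional duty on E-212 from Drenador: +7.6%. Applied ad valorem rate: 7.5% + 7.6% = 15.1%.
Duty = £266,682.24 × 15.1% + 1,647 × £2.49 = £44,370.05.
Line 2 (D-218, Durania, 2,249 liters, £102,351.99):
Base rate for D-218 is 14.5%.
Origin Durania is the FTA partner but D-218 is not on the preference list; base rate stands.
Duty = £102,351.99 × 14.5% = £14,841.04.
Line 3 (U-529, Fenena, 3,719 liters, £4,574.37):
Base rate for U-529 is 13.5%.
Duty = £4,574.37 × 13.5% = £617.54.
Total = £44,370.05 + £14,841.04 + £617.54 = £59,828.63.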